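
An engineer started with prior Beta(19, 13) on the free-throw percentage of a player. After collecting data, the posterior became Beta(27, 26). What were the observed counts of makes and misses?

Beta is conjugate to the binomial likelihood: posterior = Beta(α+s, β+f).
So s = 27 − 19 = 8 and f = 26 − 13 = 13.

8 makes and 13 misses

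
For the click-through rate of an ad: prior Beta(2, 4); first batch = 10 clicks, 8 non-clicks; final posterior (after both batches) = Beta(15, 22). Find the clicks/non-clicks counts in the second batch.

3 clicks and 10 non-clicks

Because Beta–binomial updating is additive in the counts, the combined data contributed (α_post−α_prior, β_post−β_prior) successes and failures.
Total across both batches: 15−2=13 clicks, 22−4=18 non-clicks.
Subtract the first batch: 13−10=3 clicks and 18−8=10 non-clicks.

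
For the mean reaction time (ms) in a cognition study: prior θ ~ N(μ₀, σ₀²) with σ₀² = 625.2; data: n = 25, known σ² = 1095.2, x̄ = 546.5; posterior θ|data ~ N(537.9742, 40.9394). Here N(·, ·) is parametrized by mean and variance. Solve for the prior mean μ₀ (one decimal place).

With known observation variance, the Normal–Normal posterior has precision τ_n = τ₀ + n/σ² and mean μ_n = (τ₀μ₀ + (n/σ²)x̄)/τ_n.
Here τ₀ = 1/625.2 = 0.001599 and τ_data = 25/1095.2 = 0.022827, so τ_n = 0.024426.
Rearranging for μ₀: μ₀ = (μ_n·τ_n − τ_data·x̄)/τ₀ = (537.9742·0.024426 − 0.022827·546.5) / 0.001599 = 0.665602/0.001599 ≈ 416.3.

μ₀ = 416.3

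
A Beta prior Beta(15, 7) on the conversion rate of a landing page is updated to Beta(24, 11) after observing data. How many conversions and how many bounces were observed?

9 conversions and 4 bounces

A Beta(a, b) prior with s successes and f failures in binomial data gives a Beta(a+s, b+f) posterior.
Match parameters: s=24−15=9, f=11−7=4.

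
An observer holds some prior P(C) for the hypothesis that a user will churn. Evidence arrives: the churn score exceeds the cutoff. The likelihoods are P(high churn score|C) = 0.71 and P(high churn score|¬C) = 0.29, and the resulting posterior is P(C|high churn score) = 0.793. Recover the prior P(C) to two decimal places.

P(C) = 0.61

Bayes' rule in odds form gives O(C|E) = O(C)·[P(E|C)/P(E|¬C)], hence O(C) = O(C|E)/LR.
Posterior odds = 0.793/(1−0.793) = 3.8309. LR = 0.71/0.29 = 2.4483.
Prior odds = 3.8309/2.4483 = 1.5647, so P(C) = 1.5647/(1+1.5647) ≈ 0.61.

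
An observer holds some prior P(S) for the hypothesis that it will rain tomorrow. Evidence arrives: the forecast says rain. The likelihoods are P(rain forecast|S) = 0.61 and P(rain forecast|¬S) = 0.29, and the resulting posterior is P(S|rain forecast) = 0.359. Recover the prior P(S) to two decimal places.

In odds form, posterior odds = prior odds × likelihood ratio, so prior odds = posterior odds ÷ LR.
Posterior odds = 0.359/(1−0.359) = 0.5601. LR = 0.61/0.29 = 2.1034.
Prior odds = 0.5601/2.1034 = 0.2663, so P(S) = 0.2663/(1+0.2663) ≈ 0.21.

P(S) = 0.21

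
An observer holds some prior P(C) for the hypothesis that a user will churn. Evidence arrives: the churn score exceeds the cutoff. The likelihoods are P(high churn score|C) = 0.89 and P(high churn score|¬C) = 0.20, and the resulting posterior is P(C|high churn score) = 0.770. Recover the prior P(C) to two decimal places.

In odds form, posterior odds = prior odds × likelihood ratio, so prior odds = posterior odds ÷ LR.
Posterior odds = 0.770/(1−0.770) = 3.3478. LR = 0.89/0.20 = 4.4500.
Prior odds = 3.3478/4.4500 = 0.7523, so P(C) = 0.7523/(1+0.7523) ≈ 0.43.

P(C) = 0.43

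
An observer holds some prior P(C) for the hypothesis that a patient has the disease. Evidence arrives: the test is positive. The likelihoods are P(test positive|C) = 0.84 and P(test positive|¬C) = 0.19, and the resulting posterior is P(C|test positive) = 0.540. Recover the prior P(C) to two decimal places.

P(C) = 0.21

Bayes' rule in odds form gives O(C|E) = O(C)·[P(E|C)/P(E|¬C)], hence O(C) = O(C|E)/LR.
Posterior odds = 0.540/(1−0.540) = 1.1739. LR = 0.84/0.19 = 4.4211.
Prior odds = 1.1739/4.4211 = 0.2655, so P(C) = 0.2655/(1+0.2655) ≈ 0.21.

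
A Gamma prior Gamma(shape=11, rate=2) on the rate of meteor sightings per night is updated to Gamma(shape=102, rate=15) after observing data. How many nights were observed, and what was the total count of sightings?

A Gamma(α, β) prior (rate parametrization) on a Poisson rate with n observations summing to S gives posterior Gamma(α+S, β+n).
Matching: Σxᵢ = 102 − 11 = 91 and n = 15 − 2 = 13.

n = 13 nights with total 91 sightings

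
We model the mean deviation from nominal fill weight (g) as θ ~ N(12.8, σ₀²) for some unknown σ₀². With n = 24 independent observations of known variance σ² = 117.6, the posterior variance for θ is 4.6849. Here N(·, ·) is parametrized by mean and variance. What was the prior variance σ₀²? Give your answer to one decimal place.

Posterior precision equals prior precision plus data precision: 1/σ_n² = 1/σ₀² + n/σ².
So 1/σ₀² = 1/4.6849 − 24/117.6 = 0.213452 − 0.204082 = 0.009370.
Hence σ₀² = 1/0.009370 ≈ 106.7.

σ₀² = 106.7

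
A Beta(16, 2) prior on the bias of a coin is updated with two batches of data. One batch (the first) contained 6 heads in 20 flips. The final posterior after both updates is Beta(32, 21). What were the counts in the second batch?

10 heads and 5 tails

Sequential conjugate updates are equivalent to a single update on the pooled data, so total successes = posterior α − prior α and total failures = posterior β − prior β.
Total across both batches: 32−16=16 heads, 21−2=19 tails.
Subtract the first batch: 16−6=10 heads and 19−14=5 tails.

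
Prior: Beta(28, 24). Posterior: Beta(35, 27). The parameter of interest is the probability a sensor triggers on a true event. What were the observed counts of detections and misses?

Beta is conjugate to the binomial likelihood: posterior = Beta(a+s, b+f).
Match parameters: s=35−28=7, f=27−24=3.

7 detections and 3 misses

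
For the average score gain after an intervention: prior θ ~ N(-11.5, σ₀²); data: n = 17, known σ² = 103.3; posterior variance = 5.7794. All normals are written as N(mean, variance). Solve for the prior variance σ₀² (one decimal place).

For the Normal–Normal model with known σ², precisions add: τ_n = τ₀ + n/σ².
So 1/σ₀² = 1/5.7794 − 17/103.3 = 0.173028 − 0.164569 = 0.008459.
Hence σ₀² = 1/0.008459 ≈ 118.2.

σ₀² = 118.2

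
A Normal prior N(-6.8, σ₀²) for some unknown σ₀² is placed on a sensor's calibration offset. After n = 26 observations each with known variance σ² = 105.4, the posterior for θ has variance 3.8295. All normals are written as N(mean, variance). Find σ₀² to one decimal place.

σ₀² = 69.2

Posterior precision equals prior precision plus data precision: 1/σ_n² = 1/σ₀² + n/σ².
So 1/σ₀² = 1/3.8295 − 26/105.4 = 0.261131 − 0.246679 = 0.014452.
Hence σ₀² = 1/0.014452 ≈ 69.2.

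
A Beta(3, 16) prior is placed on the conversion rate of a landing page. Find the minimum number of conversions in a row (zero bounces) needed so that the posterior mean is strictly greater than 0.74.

After k conversions and 0 bounces the posterior is Beta(3+k, 16), with mean (3+k)/(3+16+k).
Set (3+k)/(19+k) > 0.74 and solve: k > (0.74·19 − 3)/(1 − 0.74) = 42.538.
The smallest integer exceeding 42.538 is 43.

k = 43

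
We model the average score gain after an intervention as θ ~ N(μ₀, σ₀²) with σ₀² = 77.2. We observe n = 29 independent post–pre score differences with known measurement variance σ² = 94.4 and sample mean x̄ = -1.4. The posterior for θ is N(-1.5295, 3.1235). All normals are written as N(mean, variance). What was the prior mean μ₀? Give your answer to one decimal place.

μ₀ = -4.6

The posterior mean is a precision-weighted average: μ_n = (τ₀μ₀ + τ_data·x̄)/(τ₀+τ_data), with τ₀=1/σ₀² and τ_data=n/σ².
Here τ₀ = 1/77.2 = 0.012953 and τ_data = 29/94.4 = 0.307203, so τ_n = 0.320156.
Rearranging for μ₀: μ₀ = (μ_n·τ_n − τ_data·x̄)/τ₀ = (-1.5295·0.320156 − 0.307203·-1.4) / 0.012953 = -0.059594/0.012953 ≈ -4.6.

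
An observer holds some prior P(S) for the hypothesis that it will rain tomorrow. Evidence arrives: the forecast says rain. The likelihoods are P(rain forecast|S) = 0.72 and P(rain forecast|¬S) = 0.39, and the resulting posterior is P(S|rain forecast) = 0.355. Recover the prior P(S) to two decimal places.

In odds form, posterior odds = prior odds × likelihood ratio, so prior odds = posterior odds ÷ LR.
Posterior odds = 0.355/(1−0.355) = 0.5504. LR = 0.72/0.39 = 1.8462.
Prior odds = 0.5504/1.8462 = 0.2981, so P(S) = 0.2981/(1+0.2981) ≈ 0.23.

P(S) = 0.23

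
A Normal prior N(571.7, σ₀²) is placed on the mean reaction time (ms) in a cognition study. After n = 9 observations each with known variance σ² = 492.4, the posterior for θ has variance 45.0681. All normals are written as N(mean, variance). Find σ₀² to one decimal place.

Posterior precision equals prior precision plus data precision: 1/σ_n² = 1/σ₀² + n/σ².
So 1/σ₀² = 1/45.0681 − 9/492.4 = 0.022189 − 0.018278 = 0.003911.
Hence σ₀² = 1/0.003911 ≈ 255.7.

σ₀² = 255.7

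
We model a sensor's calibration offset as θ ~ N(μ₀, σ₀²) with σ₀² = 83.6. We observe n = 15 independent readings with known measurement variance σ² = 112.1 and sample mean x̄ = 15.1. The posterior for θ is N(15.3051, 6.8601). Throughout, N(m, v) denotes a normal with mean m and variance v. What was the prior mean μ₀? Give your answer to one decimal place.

With known observation variance, the Normal–Normal posterior has precision τ_n = τ₀ + n/σ² and mean μ_n = (τ₀μ₀ + (n/σ²)x̄)/τ_n.
Here τ₀ = 1/83.6 = 0.011962 and τ_data = 15/112.1 = 0.133809, so τ_n = 0.145771.
Rearranging for μ₀: μ₀ = (μ_n·τ_n − τ_data·x̄)/τ₀ = (15.3051·0.145771 − 0.133809·15.1) / 0.011962 = 0.210524/0.011962 ≈ 17.6.

μ₀ = 17.6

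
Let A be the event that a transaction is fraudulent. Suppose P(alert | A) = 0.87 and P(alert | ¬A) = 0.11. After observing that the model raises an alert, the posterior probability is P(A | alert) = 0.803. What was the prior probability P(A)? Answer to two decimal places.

P(A) = 0.34

In odds form, posterior odds = prior odds × likelihood ratio, so prior odds = posterior odds ÷ LR.
Posterior odds = 0.803/(1−0.803) = 4.0761. LR = 0.87/0.11 = 7.9091.
Prior odds = 4.0761/7.9091 = 0.5154, so P(A) = 0.5154/(1+0.5154) ≈ 0.34.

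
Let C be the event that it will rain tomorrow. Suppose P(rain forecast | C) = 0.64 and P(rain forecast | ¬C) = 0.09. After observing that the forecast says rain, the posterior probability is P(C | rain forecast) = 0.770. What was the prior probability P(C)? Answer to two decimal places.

Bayes' rule in odds form gives O(C|E) = O(C)·[P(E|C)/P(E|¬C)], hence O(C) = O(C|E)/LR.
Posterior odds = 0.770/(1−0.770) = 3.3478. LR = 0.64/0.09 = 7.1111.
Prior odds = 3.3478/7.1111 = 0.4708, so P(C) = 0.4708/(1+0.4708) ≈ 0.32.

P(C) = 0.32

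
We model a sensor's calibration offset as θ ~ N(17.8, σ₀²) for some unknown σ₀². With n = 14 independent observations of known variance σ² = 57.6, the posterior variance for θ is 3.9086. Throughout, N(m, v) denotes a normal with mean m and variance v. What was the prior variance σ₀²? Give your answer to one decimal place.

For the Normal–Normal model with known σ², precisions add: τ_n = τ₀ + n/σ².
So 1/σ₀² = 1/3.9086 − 14/57.6 = 0.255846 − 0.243056 = 0.012790.
Hence σ₀² = 1/0.012790 ≈ 78.2.

σ₀² = 78.2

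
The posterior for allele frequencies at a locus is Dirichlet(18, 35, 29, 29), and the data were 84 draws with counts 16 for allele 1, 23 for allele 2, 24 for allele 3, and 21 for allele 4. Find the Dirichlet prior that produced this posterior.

For a Dirichlet(α) prior with multinomial counts c, the posterior is Dirichlet(α + c) componentwise.
Subtract each count from the matching posterior parameter: 18−16=2, 35−23=12, 29−24=5, 29−21=8.

Dirichlet(2, 12, 5, 8)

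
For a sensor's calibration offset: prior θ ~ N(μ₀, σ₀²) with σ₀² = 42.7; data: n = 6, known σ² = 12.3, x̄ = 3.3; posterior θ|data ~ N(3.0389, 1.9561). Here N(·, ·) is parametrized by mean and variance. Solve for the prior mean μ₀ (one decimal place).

μ₀ = -2.4

The posterior mean is a precision-weighted average: μ_n = (τ₀μ₀ + τ_data·x̄)/(τ₀+τ_data), with τ₀=1/σ₀² and τ_data=n/σ².
Here τ₀ = 1/42.7 = 0.023419 and τ_data = 6/12.3 = 0.487805, so τ_n = 0.511224.
Rearranging for μ₀: μ₀ = (μ_n·τ_n − τ_data·x̄)/τ₀ = (3.0389·0.511224 − 0.487805·3.3) / 0.023419 = -0.056198/0.023419 ≈ -2.4.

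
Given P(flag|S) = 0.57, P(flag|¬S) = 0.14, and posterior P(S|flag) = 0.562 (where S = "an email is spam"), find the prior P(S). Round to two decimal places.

In odds form, posterior odds = prior odds × likelihood ratio, so prior odds = posterior odds ÷ LR.
Posterior odds = 0.562/(1−0.562) = 1.2831. LR = 0.57/0.14 = 4.0714.
Prior odds = 1.2831/4.0714 = 0.3151, so P(S) = 0.3151/(1+0.3151) ≈ 0.24.

P(S) = 0.24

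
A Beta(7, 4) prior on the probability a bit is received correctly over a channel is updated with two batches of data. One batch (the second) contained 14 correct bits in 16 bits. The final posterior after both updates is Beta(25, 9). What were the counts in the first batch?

4 correct bits and 3 errors

Sequential conjugate updates are equivalent to a single update on the pooled data, so total successes = posterior α − prior α and total failures = posterior β − prior β.
Total across both batches: 25−7=18 correct bits, 9−4=5 errors.
Subtract the second batch: 18−14=4 correct bits and 5−2=3 errors.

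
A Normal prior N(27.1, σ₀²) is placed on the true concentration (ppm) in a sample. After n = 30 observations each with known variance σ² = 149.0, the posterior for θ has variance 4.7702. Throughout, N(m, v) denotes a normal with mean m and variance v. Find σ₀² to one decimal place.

σ₀² = 120.6

Posterior precision equals prior precision plus data precision: 1/σ_n² = 1/σ₀² + n/σ².
So 1/σ₀² = 1/4.7702 − 30/149.0 = 0.209635 − 0.201342 = 0.008293.
Hence σ₀² = 1/0.008293 ≈ 120.6.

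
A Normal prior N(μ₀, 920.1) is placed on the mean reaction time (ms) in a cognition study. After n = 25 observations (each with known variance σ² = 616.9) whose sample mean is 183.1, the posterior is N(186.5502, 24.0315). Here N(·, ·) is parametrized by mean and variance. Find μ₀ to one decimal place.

The posterior mean is a precision-weighted average: μ_n = (τ₀μ₀ + τ_data·x̄)/(τ₀+τ_data), with τ₀=1/σ₀² and τ_data=n/σ².
Here τ₀ = 1/920.1 = 0.001087 and τ_data = 25/616.9 = 0.040525, so τ_n = 0.041612.
Rearranging for μ₀: μ₀ = (μ_n·τ_n − τ_data·x̄)/τ₀ = (186.5502·0.041612 − 0.040525·183.1) / 0.001087 = 0.342599/0.001087 ≈ 315.2.

μ₀ = 315.2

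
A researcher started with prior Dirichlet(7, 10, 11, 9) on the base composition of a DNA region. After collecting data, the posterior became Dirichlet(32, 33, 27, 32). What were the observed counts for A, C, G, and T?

counts (25, 23, 16, 23)

For a Dirichlet(α) prior with multinomial counts c, the posterior is Dirichlet(α + c) componentwise.
Counts are posterior − prior componentwise: 32−7=25, 33−10=23, 27−11=16, 32−9=23.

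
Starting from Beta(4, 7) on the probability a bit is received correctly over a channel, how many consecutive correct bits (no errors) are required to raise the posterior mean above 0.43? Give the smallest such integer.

k = 2

After k correct bits and 0 errors the posterior is Beta(4+k, 7), with mean (4+k)/(4+7+k).
Set (4+k)/(11+k) > 0.43 and solve: k > (0.43·11 − 4)/(1 − 0.43) = 1.281.
The smallest integer exceeding 1.281 is 2, and checking k=2: (6)/(13) = 0.4615 > 0.43.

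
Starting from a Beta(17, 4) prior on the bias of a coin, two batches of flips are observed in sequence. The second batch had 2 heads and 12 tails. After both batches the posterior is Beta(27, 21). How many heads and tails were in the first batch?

Sequential conjugate updates are equivalent to a single update on the pooled data, so total successes = posterior α − prior α and total failures = posterior β − prior β.
Total across both batches: 27−17=10 heads, 21−4=17 tails.
Subtract the second batch: 10−2=8 heads and 17−12=5 tails.

8 heads and 5 tails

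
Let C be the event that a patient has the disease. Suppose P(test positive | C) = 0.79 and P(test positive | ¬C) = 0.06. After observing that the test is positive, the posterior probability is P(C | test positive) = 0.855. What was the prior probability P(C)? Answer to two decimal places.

Bayes' rule in odds form gives O(C|E) = O(C)·[P(E|C)/P(E|¬C)], hence O(C) = O(C|E)/LR.
Posterior odds = 0.855/(1−0.855) = 5.8966. LR = 0.79/0.06 = 13.1667.
Prior odds = 5.8966/13.1667 = 0.4478, so P(C) = 0.4478/(1+0.4478) ≈ 0.31.

P(C) = 0.31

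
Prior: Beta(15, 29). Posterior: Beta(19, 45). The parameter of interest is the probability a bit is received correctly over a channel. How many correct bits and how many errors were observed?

A Beta(α, β) prior with s successes and f failures in binomial data gives a Beta(α+s, β+f) posterior.
Match parameters: s=19−15=4, f=45−29=16.

4 correct bits and 16 errors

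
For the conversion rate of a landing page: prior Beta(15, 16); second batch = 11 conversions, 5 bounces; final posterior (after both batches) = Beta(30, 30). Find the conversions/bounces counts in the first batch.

Because Beta–binomial updating is additive in the counts, the combined data contributed (α_post−α_prior, β_post−β_prior) successes and failures.
Total across both batches: 30−15=15 conversions, 30−16=14 bounces.
Subtract the second batch: 15−11=4 conversions and 14−5=9 bounces.

4 conversions and 9 bounces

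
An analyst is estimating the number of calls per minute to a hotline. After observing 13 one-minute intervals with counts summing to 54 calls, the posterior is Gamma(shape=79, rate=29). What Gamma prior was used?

A Gamma(α, β) prior (rate parametrization) on a Poisson rate with n observations summing to S gives posterior Gamma(α+S, β+n).
So α = 79 − 54 = 25 and β = 29 − 13 = 16.

Gamma(shape=25, rate=16)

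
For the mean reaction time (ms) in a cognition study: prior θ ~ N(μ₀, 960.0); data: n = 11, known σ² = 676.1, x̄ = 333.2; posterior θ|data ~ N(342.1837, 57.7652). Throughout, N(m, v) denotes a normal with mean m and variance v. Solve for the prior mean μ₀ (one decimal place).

μ₀ = 482.5

With known observation variance, the Normal–Normal posterior has precision τ_n = τ₀ + n/σ² and mean μ_n = (τ₀μ₀ + (n/σ²)x̄)/τ_n.
Here τ₀ = 1/960.0 = 0.001042 and τ_data = 11/676.1 = 0.016270, so τ_n = 0.017312.
Rearranging for μ₀: μ₀ = (μ_n·τ_n − τ_data·x̄)/τ₀ = (342.1837·0.017312 − 0.016270·333.2) / 0.001042 = 0.502720/0.001042 ≈ 482.5.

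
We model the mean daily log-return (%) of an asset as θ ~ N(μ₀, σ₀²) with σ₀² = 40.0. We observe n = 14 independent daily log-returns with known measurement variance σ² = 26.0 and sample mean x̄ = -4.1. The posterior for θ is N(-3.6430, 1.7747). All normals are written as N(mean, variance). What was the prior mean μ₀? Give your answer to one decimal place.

With known observation variance, the Normal–Normal posterior has precision τ_n = τ₀ + n/σ² and mean μ_n = (τ₀μ₀ + (n/σ²)x̄)/τ_n.
Here τ₀ = 1/40.0 = 0.025000 and τ_data = 14/26.0 = 0.538462, so τ_n = 0.563462.
Rearranging for μ₀: μ₀ = (μ_n·τ_n − τ_data·x̄)/τ₀ = (-3.6430·0.563462 − 0.538462·-4.1) / 0.025000 = 0.155002/0.025000 ≈ 6.2.

μ₀ = 6.2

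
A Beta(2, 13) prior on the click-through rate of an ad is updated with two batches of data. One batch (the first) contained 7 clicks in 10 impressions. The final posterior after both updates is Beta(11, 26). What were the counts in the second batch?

Sequential conjugate updates are equivalent to a single update on the pooled data, so total successes = posterior α − prior α and total failures = posterior β − prior β.
Total across both batches: 11−2=9 clicks, 26−13=13 non-clicks.
Subtract the first batch: 9−7=2 clicks and 13−3=10 non-clicks.

2 clicks and 10 non-clicks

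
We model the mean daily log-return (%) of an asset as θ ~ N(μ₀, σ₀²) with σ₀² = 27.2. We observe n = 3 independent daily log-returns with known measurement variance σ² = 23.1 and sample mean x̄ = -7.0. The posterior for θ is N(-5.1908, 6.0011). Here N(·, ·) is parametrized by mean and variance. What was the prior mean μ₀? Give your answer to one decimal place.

With known observation variance, the Normal–Normal posterior has precision τ_n = τ₀ + n/σ² and mean μ_n = (τ₀μ₀ + (n/σ²)x̄)/τ_n.
Here τ₀ = 1/27.2 = 0.036765 and τ_data = 3/23.1 = 0.129870, so τ_n = 0.166635.
Rearranging for μ₀: μ₀ = (μ_n·τ_n − τ_data·x̄)/τ₀ = (-5.1908·0.166635 − 0.129870·-7.0) / 0.036765 = 0.044121/0.036765 ≈ 1.2.

μ₀ = 1.2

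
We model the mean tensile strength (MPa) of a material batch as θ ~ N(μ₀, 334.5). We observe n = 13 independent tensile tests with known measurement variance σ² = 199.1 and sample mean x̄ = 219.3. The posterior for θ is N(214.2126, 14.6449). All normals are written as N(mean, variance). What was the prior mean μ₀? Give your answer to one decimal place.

μ₀ = 103.1

The posterior mean is a precision-weighted average: μ_n = (τ₀μ₀ + τ_data·x̄)/(τ₀+τ_data), with τ₀=1/σ₀² and τ_data=n/σ².
Here τ₀ = 1/334.5 = 0.002990 and τ_data = 13/199.1 = 0.065294, so τ_n = 0.068284.
Rearranging for μ₀: μ₀ = (μ_n·τ_n − τ_data·x̄)/τ₀ = (214.2126·0.068284 − 0.065294·219.3) / 0.002990 = 0.308319/0.002990 ≈ 103.1.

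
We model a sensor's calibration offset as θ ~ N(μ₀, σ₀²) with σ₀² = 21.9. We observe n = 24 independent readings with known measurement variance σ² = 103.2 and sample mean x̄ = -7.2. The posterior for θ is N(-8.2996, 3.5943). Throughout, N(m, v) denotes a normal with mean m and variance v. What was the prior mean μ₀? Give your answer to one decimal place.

The posterior mean is a precision-weighted average: μ_n = (τ₀μ₀ + τ_data·x̄)/(τ₀+τ_data), with τ₀=1/σ₀² and τ_data=n/σ².
Here τ₀ = 1/21.9 = 0.045662 and τ_data = 24/103.2 = 0.232558, so τ_n = 0.278220.
Rearranging for μ₀: μ₀ = (μ_n·τ_n − τ_data·x̄)/τ₀ = (-8.2996·0.278220 − 0.232558·-7.2) / 0.045662 = -0.634697/0.045662 ≈ -13.9.

μ₀ = -13.9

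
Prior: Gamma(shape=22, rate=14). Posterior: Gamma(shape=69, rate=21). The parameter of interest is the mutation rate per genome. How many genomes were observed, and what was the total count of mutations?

n = 7 genomes with total 47 mutations

A Gamma(α, β) prior (rate parametrization) on a Poisson rate with n observations summing to S gives posterior Gamma(α+S, β+n).
Matching: Σxᵢ = 69 − 22 = 47 and n = 21 − 14 = 7.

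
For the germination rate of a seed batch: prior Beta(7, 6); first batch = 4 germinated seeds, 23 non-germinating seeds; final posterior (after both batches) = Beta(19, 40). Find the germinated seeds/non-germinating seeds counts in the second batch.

8 germinated seeds and 11 non-germinating seeds

Sequential conjugate updates are equivalent to a single update on the pooled data, so total successes = posterior α − prior α and total failures = posterior β − prior β.
Total across both batches: 19−7=12 germinated seeds, 40−6=34 non-germinating seeds.
Subtract the first batch: 12−4=8 germinated seeds and 34−23=11 non-germinating seeds.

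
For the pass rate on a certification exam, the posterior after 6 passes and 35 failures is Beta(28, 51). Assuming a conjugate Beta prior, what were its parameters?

Under Beta–binomial conjugacy the posterior parameters are (a+s, b+f).
So a = 28 − 6 = 22 and b = 51 − 35 = 16.

Beta(22, 16)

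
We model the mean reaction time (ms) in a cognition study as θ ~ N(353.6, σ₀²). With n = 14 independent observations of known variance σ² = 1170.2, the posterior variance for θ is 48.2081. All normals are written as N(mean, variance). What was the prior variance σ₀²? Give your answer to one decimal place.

For the Normal–Normal model with known σ², precisions add: τ_n = τ₀ + n/σ².
So 1/σ₀² = 1/48.2081 − 14/1170.2 = 0.020743 − 0.011964 = 0.008779.
Hence σ₀² = 1/0.008779 ≈ 113.9.

σ₀² = 113.9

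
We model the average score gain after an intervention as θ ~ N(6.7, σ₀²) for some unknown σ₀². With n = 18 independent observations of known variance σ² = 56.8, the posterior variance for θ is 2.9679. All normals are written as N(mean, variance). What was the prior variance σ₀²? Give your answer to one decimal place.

For the Normal–Normal model with known σ², precisions add: τ_n = τ₀ + n/σ².
So 1/σ₀² = 1/2.9679 − 18/56.8 = 0.336939 − 0.316901 = 0.020038.
Hence σ₀² = 1/0.020038 ≈ 49.9.

σ₀² = 49.9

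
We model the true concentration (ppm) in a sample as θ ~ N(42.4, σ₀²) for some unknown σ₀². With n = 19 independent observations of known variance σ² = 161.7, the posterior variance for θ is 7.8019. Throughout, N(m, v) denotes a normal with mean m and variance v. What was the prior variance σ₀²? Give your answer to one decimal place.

σ₀² = 93.7

For the Normal–Normal model with known σ², precisions add: τ_n = τ₀ + n/σ².
So 1/σ₀² = 1/7.8019 − 19/161.7 = 0.128174 − 0.117502 = 0.010672.
Hence σ₀² = 1/0.010672 ≈ 93.7.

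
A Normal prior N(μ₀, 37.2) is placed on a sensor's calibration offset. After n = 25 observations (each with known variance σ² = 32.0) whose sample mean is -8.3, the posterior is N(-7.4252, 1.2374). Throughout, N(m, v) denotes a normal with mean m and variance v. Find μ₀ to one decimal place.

The posterior mean is a precision-weighted average: μ_n = (τ₀μ₀ + τ_data·x̄)/(τ₀+τ_data), with τ₀=1/σ₀² and τ_data=n/σ².
Here τ₀ = 1/37.2 = 0.026882 and τ_data = 25/32.0 = 0.781250, so τ_n = 0.808132.
Rearranging for μ₀: μ₀ = (μ_n·τ_n − τ_data·x̄)/τ₀ = (-7.4252·0.808132 − 0.781250·-8.3) / 0.026882 = 0.483833/0.026882 ≈ 18.0.

μ₀ = 18.0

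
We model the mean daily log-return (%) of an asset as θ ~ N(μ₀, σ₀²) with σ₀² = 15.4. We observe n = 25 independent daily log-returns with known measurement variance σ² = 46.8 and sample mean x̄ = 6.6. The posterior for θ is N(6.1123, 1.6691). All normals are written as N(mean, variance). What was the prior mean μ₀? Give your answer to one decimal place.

The posterior mean is a precision-weighted average: μ_n = (τ₀μ₀ + τ_data·x̄)/(τ₀+τ_data), with τ₀=1/σ₀² and τ_data=n/σ².
Here τ₀ = 1/15.4 = 0.064935 and τ_data = 25/46.8 = 0.534188, so τ_n = 0.599123.
Rearranging for μ₀: μ₀ = (μ_n·τ_n − τ_data·x̄)/τ₀ = (6.1123·0.599123 − 0.534188·6.6) / 0.064935 = 0.136379/0.064935 ≈ 2.1.

μ₀ = 2.1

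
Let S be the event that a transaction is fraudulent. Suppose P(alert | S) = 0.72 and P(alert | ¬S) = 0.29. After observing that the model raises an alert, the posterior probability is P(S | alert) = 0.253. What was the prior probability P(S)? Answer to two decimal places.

Bayes' rule in odds form gives O(S|E) = O(S)·[P(E|S)/P(E|¬S)], hence O(S) = O(S|E)/LR.
Posterior odds = 0.253/(1−0.253) = 0.3387. LR = 0.72/0.29 = 2.4828.
Prior odds = 0.3387/2.4828 = 0.1364, so P(S) = 0.1364/(1+0.1364) ≈ 0.12.

P(S) = 0.12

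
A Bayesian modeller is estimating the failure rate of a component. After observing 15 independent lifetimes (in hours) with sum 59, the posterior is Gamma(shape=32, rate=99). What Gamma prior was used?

Gamma–exponential conjugacy: posterior shape = α + n, posterior rate = β + Σtᵢ.
So α = 32 − 15 = 17 and β = 99 − 59 = 40.

Gamma(shape=17, rate=40)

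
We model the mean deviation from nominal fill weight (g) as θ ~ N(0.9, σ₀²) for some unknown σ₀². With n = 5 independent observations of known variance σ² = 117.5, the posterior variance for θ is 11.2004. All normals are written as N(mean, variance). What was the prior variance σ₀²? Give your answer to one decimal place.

σ₀² = 21.4

Posterior precision equals prior precision plus data precision: 1/σ_n² = 1/σ₀² + n/σ².
So 1/σ₀² = 1/11.2004 − 5/117.5 = 0.089283 − 0.042553 = 0.046730.
Hence σ₀² = 1/0.046730 ≈ 21.4.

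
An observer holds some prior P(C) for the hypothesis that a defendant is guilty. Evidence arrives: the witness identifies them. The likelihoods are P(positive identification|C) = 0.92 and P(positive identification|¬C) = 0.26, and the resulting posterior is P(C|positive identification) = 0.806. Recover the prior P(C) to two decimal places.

Bayes' rule in odds form gives O(C|E) = O(C)·[P(E|C)/P(E|¬C)], hence O(C) = O(C|E)/LR.
Posterior odds = 0.806/(1−0.806) = 4.1546. LR = 0.92/0.26 = 3.5385.
Prior odds = 4.1546/3.5385 = 1.1741, so P(C) = 1.1741/(1+1.1741) ≈ 0.54.

P(C) = 0.54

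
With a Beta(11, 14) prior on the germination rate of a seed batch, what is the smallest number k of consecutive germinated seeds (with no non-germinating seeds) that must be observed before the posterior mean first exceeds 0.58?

After k germinated seeds and 0 non-germinating seeds the posterior is Beta(11+k, 14), with mean (11+k)/(11+14+k).
Set (11+k)/(25+k) > 0.58 and solve: k > (0.58·25 − 11)/(1 − 0.58) = 8.333.
The smallest integer exceeding 8.333 is 9.

k = 9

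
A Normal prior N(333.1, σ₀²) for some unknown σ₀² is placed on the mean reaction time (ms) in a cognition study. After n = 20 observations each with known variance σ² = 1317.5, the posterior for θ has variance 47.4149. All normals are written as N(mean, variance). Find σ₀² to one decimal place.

For the Normal–Normal model with known σ², precisions add: τ_n = τ₀ + n/σ².
So 1/σ₀² = 1/47.4149 − 20/1317.5 = 0.021090 − 0.015180 = 0.005910.
Hence σ₀² = 1/0.005910 ≈ 169.2.

σ₀² = 169.2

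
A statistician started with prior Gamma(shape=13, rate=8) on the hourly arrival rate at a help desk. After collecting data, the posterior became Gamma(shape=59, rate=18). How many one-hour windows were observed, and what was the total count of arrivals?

n = 10 one-hour windows with total 46 arrivals

A Gamma(α, β) prior (rate parametrization) on a Poisson rate with n observations summing to S gives posterior Gamma(α+S, β+n).
Matching: Σxᵢ = 59 − 13 = 46 and n = 18 − 8 = 10.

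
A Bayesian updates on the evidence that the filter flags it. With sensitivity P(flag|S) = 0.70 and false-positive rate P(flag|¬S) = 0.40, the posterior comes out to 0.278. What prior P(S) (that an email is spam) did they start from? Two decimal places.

P(S) = 0.18

Bayes' rule in odds form gives O(S|E) = O(S)·[P(E|S)/P(E|¬S)], hence O(S) = O(S|E)/LR.
Posterior odds = 0.278/(1−0.278) = 0.3850. LR = 0.70/0.40 = 1.7500.
Prior odds = 0.3850/1.7500 = 0.2200, so P(S) = 0.2200/(1+0.2200) ≈ 0.18.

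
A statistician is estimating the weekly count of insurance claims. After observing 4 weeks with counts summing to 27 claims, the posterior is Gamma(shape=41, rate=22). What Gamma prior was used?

Gamma–Poisson conjugacy: posterior shape = α + Σxᵢ, posterior rate = β + n.
So α = 41 − 27 = 14 and β = 22 − 4 = 18.

Gamma(shape=14, rate=18)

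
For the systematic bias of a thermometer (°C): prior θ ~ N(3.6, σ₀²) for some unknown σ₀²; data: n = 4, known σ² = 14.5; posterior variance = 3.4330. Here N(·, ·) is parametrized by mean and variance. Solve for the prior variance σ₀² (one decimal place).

Posterior precision equals prior precision plus data precision: 1/σ_n² = 1/σ₀² + n/σ².
So 1/σ₀² = 1/3.4330 − 4/14.5 = 0.291290 − 0.275862 = 0.015428.
Hence σ₀² = 1/0.015428 ≈ 64.8.

σ₀² = 64.8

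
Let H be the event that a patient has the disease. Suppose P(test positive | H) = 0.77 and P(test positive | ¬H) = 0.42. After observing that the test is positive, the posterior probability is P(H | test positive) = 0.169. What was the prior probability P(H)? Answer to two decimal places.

P(H) = 0.10

Bayes' rule in odds form gives O(H|E) = O(H)·[P(E|H)/P(E|¬H)], hence O(H) = O(H|E)/LR.
Posterior odds = 0.169/(1−0.169) = 0.2034. LR = 0.77/0.42 = 1.8333.
Prior odds = 0.2034/1.8333 = 0.1109, so P(H) = 0.1109/(1+0.1109) ≈ 0.10.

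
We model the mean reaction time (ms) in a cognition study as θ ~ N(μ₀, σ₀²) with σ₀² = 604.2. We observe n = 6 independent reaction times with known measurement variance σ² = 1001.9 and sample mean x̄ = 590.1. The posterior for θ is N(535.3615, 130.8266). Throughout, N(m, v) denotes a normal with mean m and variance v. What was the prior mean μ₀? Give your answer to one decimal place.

The posterior mean is a precision-weighted average: μ_n = (τ₀μ₀ + τ_data·x̄)/(τ₀+τ_data), with τ₀=1/σ₀² and τ_data=n/σ².
Here τ₀ = 1/604.2 = 0.001655 and τ_data = 6/1001.9 = 0.005989, so τ_n = 0.007644.
Rearranging for μ₀: μ₀ = (μ_n·τ_n − τ_data·x̄)/τ₀ = (535.3615·0.007644 − 0.005989·590.1) / 0.001655 = 0.558194/0.001655 ≈ 337.3.

μ₀ = 337.3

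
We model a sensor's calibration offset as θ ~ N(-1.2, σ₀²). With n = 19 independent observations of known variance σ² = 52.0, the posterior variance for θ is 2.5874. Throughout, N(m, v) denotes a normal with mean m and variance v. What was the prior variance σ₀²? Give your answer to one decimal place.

σ₀² = 47.4

For the Normal–Normal model with known σ², precisions add: τ_n = τ₀ + n/σ².
So 1/σ₀² = 1/2.5874 − 19/52.0 = 0.386488 − 0.365385 = 0.021103.
Hence σ₀² = 1/0.021103 ≈ 47.4.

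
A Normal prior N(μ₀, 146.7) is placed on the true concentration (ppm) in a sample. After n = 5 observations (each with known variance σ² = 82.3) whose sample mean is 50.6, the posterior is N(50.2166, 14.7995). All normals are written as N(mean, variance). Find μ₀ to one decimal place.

With known observation variance, the Normal–Normal posterior has precision τ_n = τ₀ + n/σ² and mean μ_n = (τ₀μ₀ + (n/σ²)x̄)/τ_n.
Here τ₀ = 1/146.7 = 0.006817 and τ_data = 5/82.3 = 0.060753, so τ_n = 0.067570.
Rearranging for μ₀: μ₀ = (μ_n·τ_n − τ_data·x̄)/τ₀ = (50.2166·0.067570 − 0.060753·50.6) / 0.006817 = 0.319034/0.006817 ≈ 46.8.

μ₀ = 46.8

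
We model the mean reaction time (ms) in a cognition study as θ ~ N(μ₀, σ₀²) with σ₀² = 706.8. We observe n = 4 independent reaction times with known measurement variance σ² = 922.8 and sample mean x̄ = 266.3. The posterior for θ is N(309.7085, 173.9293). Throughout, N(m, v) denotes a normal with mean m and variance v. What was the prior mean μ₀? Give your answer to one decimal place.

With known observation variance, the Normal–Normal posterior has precision τ_n = τ₀ + n/σ² and mean μ_n = (τ₀μ₀ + (n/σ²)x̄)/τ_n.
Here τ₀ = 1/706.8 = 0.001415 and τ_data = 4/922.8 = 0.004335, so τ_n = 0.005750.
Rearranging for μ₀: μ₀ = (μ_n·τ_n − τ_data·x̄)/τ₀ = (309.7085·0.005750 − 0.004335·266.3) / 0.001415 = 0.626413/0.001415 ≈ 442.7.

μ₀ = 442.7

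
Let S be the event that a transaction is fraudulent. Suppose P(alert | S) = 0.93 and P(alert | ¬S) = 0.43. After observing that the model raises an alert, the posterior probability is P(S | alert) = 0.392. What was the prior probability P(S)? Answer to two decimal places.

Bayes' rule in odds form gives O(S|E) = O(S)·[P(E|S)/P(E|¬S)], hence O(S) = O(S|E)/LR.
Posterior odds = 0.392/(1−0.392) = 0.6447. LR = 0.93/0.43 = 2.1628.
Prior odds = 0.6447/2.1628 = 0.2981, so P(S) = 0.2981/(1+0.2981) ≈ 0.23.

P(S) = 0.23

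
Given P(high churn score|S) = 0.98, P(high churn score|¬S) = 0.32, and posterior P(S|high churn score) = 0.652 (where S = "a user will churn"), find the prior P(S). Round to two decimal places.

Bayes' rule in odds form gives O(S|E) = O(S)·[P(E|S)/P(E|¬S)], hence O(S) = O(S|E)/LR.
Posterior odds = 0.652/(1−0.652) = 1.8736. LR = 0.98/0.32 = 3.0625.
Prior odds = 1.8736/3.0625 = 0.6118, so P(S) = 0.6118/(1+0.6118) ≈ 0.38.

P(S) = 0.38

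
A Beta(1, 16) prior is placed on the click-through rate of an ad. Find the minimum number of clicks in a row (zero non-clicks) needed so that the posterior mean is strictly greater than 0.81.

k = 68

After k clicks and 0 non-clicks the posterior is Beta(1+k, 16), with mean (1+k)/(1+16+k).
Set (1+k)/(17+k) > 0.81 and solve: k > (0.81·17 − 1)/(1 − 0.81) = 67.211.
The smallest integer exceeding 67.211 is 68.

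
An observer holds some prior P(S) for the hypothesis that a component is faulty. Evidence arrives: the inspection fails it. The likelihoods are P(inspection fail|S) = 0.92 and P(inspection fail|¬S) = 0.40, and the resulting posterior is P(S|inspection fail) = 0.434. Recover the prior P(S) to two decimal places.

P(S) = 0.25

Bayes' rule in odds form gives O(S|E) = O(S)·[P(E|S)/P(E|¬S)], hence O(S) = O(S|E)/LR.
Posterior odds = 0.434/(1−0.434) = 0.7668. LR = 0.92/0.40 = 2.3000.
Prior odds = 0.7668/2.3000 = 0.3334, so P(S) = 0.3334/(1+0.3334) ≈ 0.25.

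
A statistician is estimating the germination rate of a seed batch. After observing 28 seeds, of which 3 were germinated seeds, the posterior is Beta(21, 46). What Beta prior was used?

A Beta(a, b) prior with s successes and f failures in binomial data gives a Beta(a+s, b+f) posterior.
Subtract the data counts: 21−3=18, 46−25=21.

Beta(18, 21)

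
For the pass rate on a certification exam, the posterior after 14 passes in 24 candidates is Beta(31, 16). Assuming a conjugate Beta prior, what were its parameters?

A Beta(α, β) prior with s successes and f failures in binomial data gives a Beta(α+s, β+f) posterior.
Subtract the data counts: 31−14=17, 16−10=6.

Beta(17, 6)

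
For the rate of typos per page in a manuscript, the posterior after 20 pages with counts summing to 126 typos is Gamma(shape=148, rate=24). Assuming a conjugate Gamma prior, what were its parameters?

Gamma(shape=22, rate=4)

A Gamma(α, β) prior (rate parametrization) on a Poisson rate with n observations summing to S gives posterior Gamma(α+S, β+n).
So α = 148 − 126 = 22 and β = 24 − 20 = 4.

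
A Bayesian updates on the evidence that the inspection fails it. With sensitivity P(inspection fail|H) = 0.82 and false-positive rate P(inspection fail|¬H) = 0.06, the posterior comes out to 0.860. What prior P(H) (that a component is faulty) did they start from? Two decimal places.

P(H) = 0.31

In odds form, posterior odds = prior odds × likelihood ratio, so prior odds = posterior odds ÷ LR.
Posterior odds = 0.860/(1−0.860) = 6.1429. LR = 0.82/0.06 = 13.6667.
Prior odds = 6.1429/13.6667 = 0.4495, so P(H) = 0.4495/(1+0.4495) ≈ 0.31.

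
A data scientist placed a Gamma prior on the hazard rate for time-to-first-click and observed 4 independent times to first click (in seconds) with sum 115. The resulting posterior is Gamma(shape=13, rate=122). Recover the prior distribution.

For an exponential likelihood with a Gamma(α, β) prior on the rate, n observations with total T give posterior Gamma(α+n, β+T).
So α = 13 − 4 = 9 and β = 122 − 115 = 7.

Gamma(shape=9, rate=7)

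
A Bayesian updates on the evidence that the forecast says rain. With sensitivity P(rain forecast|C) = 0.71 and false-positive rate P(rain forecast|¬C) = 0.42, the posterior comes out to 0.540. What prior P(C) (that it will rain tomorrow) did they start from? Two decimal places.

P(C) = 0.41

Bayes' rule in odds form gives O(C|E) = O(C)·[P(E|C)/P(E|¬C)], hence O(C) = O(C|E)/LR.
Posterior odds = 0.540/(1−0.540) = 1.1739. LR = 0.71/0.42 = 1.6905.
Prior odds = 1.1739/1.6905 = 0.6944, so P(C) = 0.6944/(1+0.6944) ≈ 0.41.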